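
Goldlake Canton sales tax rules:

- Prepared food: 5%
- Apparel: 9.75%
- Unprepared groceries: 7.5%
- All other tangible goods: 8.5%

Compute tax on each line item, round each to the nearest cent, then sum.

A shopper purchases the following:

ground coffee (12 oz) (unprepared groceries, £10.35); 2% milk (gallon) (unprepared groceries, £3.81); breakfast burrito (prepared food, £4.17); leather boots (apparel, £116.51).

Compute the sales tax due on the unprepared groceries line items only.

Ground coffee (12 oz) £10.35: unprepared groceries → 7.5% → £0.78
2% milk (gallon) £3.81: unprepared groceries → 7.5% → £0.29
Tax on unprepared groceries = £0.78 + £0.29 = £1.07

£1.07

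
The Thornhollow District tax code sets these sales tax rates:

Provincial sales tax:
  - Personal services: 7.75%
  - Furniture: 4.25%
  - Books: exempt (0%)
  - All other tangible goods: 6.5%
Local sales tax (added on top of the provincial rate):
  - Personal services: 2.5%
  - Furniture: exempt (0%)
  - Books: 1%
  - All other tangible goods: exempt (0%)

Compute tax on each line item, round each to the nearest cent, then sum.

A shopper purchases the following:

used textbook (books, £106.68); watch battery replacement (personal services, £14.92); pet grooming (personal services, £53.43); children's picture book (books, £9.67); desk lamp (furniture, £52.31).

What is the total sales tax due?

Used textbook £106.68: books → 0% + 1% local = 1% → £1.07
Watch battery replacement £14.92: personal services → 7.75% + 2.5% local = 10.25% → £1.53
Pet grooming £53.43: personal services → 7.75% + 2.5% local = 10.25% → £5.48
Children's picture book £9.67: books → 0% + 1% local = 1% → £0.10
Desk lamp £52.31: furniture → 4.25% + 0% local = 4.25% → £2.22
Total tax = £1.07 + £1.53 + £5.48 + £0.10 + £2.22 = £10.40

£10.40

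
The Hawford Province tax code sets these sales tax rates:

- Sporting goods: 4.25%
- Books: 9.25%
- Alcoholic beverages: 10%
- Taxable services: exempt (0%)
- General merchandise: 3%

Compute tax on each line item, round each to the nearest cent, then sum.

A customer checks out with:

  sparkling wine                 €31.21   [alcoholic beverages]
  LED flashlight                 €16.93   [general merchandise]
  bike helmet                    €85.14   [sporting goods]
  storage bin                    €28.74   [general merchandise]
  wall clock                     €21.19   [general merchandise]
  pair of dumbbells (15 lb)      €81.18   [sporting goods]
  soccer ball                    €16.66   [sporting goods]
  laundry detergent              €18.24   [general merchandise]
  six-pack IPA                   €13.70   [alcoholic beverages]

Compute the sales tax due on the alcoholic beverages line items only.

Sparkling wine €31.21: alcoholic beverages → 10% → €3.12
Six-pack IPA €13.70: alcoholic beverages → 10% → €1.37
Tax on alcoholic beverages = €3.12 + €1.37 = €4.49

€4.49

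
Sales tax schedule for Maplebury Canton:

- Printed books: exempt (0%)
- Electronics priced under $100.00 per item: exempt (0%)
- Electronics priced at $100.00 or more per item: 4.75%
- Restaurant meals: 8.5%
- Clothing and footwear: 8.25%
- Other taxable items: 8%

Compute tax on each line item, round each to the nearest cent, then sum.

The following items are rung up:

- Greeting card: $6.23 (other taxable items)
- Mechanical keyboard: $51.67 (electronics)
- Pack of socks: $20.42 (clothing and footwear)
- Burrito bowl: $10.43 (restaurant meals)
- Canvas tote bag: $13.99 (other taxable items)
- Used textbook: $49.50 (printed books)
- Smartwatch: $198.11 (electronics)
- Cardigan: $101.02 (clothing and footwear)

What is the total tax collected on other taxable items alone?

Greeting card $6.23: other taxable items → 8% → $0.50
Canvas tote bag $13.99: other taxable items → 8% → $1.12
Tax on other taxable items = $0.50 + $1.12 = $1.62

$1.62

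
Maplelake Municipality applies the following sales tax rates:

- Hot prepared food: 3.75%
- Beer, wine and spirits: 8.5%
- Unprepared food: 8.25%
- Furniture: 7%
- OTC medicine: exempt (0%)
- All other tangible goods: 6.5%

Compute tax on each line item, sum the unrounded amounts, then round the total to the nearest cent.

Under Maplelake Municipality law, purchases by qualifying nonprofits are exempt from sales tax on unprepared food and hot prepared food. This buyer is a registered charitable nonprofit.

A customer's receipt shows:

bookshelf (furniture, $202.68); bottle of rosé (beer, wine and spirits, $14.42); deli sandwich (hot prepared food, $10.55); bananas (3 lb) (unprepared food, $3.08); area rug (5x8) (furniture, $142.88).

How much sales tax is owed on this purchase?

$25.41

Bookshelf $202.68: furniture → 7% → $14.1876
Bottle of rosé $14.42: beer, wine and spirits → 8.5% → $1.2257
Deli sandwich $10.55: hot prepared food, buyer-exempt → 0% → $0.00
Bananas (3 lb) $3.08: unprepared food, buyer-exempt → 0% → $0.00
Area rug (5x8) $142.88: furniture → 7% → $10.0016
Unrounded tax sum = $25.4149 → $25.41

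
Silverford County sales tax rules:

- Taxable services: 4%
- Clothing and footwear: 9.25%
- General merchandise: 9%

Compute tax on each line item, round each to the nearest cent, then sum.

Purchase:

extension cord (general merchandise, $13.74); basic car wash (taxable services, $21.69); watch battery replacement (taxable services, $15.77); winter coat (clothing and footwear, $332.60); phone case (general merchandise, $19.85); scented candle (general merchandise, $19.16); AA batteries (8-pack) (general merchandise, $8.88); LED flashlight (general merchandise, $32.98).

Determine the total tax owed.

Extension cord $13.74: general merchandise → 9% → $1.24
Basic car wash $21.69: taxable services → 4% → $0.87
Watch battery replacement $15.77: taxable services → 4% → $0.63
Winter coat $332.60: clothing and footwear → 9.25% → $30.77
Phone case $19.85: general merchandise → 9% → $1.79
Scented candle $19.16: general merchandise → 9% → $1.72
AA batteries (8-pack) $8.88: general merchandise → 9% → $0.80
LED flashlight $32.98: general merchandise → 9% → $2.97
Total tax = $1.24 + $0.87 + $0.63 + $30.77 + $1.79 + $1.72 + $0.80 + $2.97 = $40.79

$40.79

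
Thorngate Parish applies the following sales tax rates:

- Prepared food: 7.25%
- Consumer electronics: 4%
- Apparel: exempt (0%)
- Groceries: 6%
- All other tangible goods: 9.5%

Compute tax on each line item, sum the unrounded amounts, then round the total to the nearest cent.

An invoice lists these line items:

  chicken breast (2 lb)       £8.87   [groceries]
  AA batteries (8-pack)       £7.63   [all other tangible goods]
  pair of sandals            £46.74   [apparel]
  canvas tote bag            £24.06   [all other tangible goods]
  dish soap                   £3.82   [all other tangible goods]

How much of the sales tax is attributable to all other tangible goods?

AA batteries (8-pack) £7.63: all other tangible goods → 9.5% → £0.72485
Canvas tote bag £24.06: all other tangible goods → 9.5% → £2.2857
Dish soap £3.82: all other tangible goods → 9.5% → £0.3629
Tax on all other tangible goods: unrounded sum = £3.37345 → £3.37

£3.37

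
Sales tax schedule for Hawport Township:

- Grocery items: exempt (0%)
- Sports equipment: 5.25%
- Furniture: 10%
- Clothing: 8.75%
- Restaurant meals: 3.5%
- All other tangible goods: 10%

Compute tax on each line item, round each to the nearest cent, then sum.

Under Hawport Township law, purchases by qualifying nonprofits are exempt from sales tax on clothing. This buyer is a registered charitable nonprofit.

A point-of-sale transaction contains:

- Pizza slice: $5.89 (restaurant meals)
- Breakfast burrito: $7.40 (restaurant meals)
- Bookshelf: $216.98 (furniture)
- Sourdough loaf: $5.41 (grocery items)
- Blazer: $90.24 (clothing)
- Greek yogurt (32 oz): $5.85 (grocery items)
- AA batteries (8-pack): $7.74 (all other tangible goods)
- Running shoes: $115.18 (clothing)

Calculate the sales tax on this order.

$22.94

Pizza slice $5.89: restaurant meals → 3.5% → $0.21
Breakfast burrito $7.40: restaurant meals → 3.5% → $0.26
Bookshelf $216.98: furniture → 10% → $21.70
Sourdough loaf $5.41: grocery items → 0% → $0.00
Blazer $90.24: clothing, buyer-exempt → 0% → $0.00
Greek yogurt (32 oz) $5.85: grocery items → 0% → $0.00
AA batteries (8-pack) $7.74: all other tangible goods → 10% → $0.77
Running shoes $115.18: clothing, buyer-exempt → 0% → $0.00
Total tax = $0.21 + $0.26 + $21.70 + $0.77 = $22.94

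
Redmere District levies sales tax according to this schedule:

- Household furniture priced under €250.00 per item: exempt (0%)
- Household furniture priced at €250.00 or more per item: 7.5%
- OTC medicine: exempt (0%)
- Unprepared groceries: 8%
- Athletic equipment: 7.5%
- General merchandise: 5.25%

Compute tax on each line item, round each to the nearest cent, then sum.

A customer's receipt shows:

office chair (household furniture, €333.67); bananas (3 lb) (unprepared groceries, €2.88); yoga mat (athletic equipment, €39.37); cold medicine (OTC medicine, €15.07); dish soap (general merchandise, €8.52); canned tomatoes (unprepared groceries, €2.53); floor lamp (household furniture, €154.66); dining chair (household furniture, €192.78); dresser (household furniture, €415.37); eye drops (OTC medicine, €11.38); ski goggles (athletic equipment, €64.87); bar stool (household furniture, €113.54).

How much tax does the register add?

€64.88

Office chair €333.67: household furniture, €250.00 or more → 7.5% → €25.03
Bananas (3 lb) €2.88: unprepared groceries → 8% → €0.23
Yoga mat €39.37: athletic equipment → 7.5% → €2.95
Cold medicine €15.07: OTC medicine → 0% → €0.00
Dish soap €8.52: general merchandise → 5.25% → €0.45
Canned tomatoes €2.53: unprepared groceries → 8% → €0.20
Floor lamp €154.66: household furniture, under €250.00 → 0% → €0.00
Dining chair €192.78: household furniture, under €250.00 → 0% → €0.00
Dresser €415.37: household furniture, €250.00 or more → 7.5% → €31.15
Eye drops €11.38: OTC medicine → 0% → €0.00
Ski goggles €64.87: athletic equipment → 7.5% → €4.87
Bar stool €113.54: household furniture, under €250.00 → 0% → €0.00
Total tax = €25.03 + €0.23 + €2.95 + €0.45 + €0.20 + €31.15 + €4.87 = €64.88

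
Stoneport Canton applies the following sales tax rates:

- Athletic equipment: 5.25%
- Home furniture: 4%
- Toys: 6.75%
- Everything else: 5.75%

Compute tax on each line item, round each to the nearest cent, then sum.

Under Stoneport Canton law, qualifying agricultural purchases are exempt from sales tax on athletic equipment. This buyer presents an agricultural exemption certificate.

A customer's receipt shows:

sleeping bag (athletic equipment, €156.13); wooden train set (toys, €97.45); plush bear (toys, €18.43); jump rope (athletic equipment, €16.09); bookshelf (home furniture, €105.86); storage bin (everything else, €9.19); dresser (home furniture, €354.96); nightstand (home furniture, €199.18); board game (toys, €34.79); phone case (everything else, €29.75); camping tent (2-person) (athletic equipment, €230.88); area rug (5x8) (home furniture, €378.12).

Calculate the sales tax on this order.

€53.93

Sleeping bag €156.13: athletic equipment, buyer-exempt → 0% → €0.00
Wooden train set €97.45: toys → 6.75% → €6.58
Plush bear €18.43: toys → 6.75% → €1.24
Jump rope €16.09: athletic equipment, buyer-exempt → 0% → €0.00
Bookshelf €105.86: home furniture → 4% → €4.23
Storage bin €9.19: everything else → 5.75% → €0.53
Dresser €354.96: home furniture → 4% → €14.20
Nightstand €199.18: home furniture → 4% → €7.97
Board game €34.79: toys → 6.75% → €2.35
Phone case €29.75: everything else → 5.75% → €1.71
Camping tent (2-person) €230.88: athletic equipment, buyer-exempt → 0% → €0.00
Area rug (5x8) €378.12: home furniture → 4% → €15.12
Total tax = €6.58 + €1.24 + €4.23 + €0.53 + €14.20 + €7.97 + €2.35 + €1.71 + €15.12 = €53.93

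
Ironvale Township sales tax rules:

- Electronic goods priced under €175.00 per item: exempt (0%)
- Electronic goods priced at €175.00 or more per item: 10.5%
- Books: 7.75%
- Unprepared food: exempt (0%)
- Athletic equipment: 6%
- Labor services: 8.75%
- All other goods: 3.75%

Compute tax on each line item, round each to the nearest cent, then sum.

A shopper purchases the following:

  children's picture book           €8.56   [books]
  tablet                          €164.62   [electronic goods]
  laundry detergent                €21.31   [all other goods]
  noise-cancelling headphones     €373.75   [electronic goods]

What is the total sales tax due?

Children's picture book €8.56: books → 7.75% → €0.66
Tablet €164.62: electronic goods, under €175.00 → 0% → €0.00
Laundry detergent €21.31: all other goods → 3.75% → €0.80
Noise-cancelling headphones €373.75: electronic goods, €175.00 or more → 10.5% → €39.24
Total tax = €0.66 + €0.80 + €39.24 = €40.70

€40.70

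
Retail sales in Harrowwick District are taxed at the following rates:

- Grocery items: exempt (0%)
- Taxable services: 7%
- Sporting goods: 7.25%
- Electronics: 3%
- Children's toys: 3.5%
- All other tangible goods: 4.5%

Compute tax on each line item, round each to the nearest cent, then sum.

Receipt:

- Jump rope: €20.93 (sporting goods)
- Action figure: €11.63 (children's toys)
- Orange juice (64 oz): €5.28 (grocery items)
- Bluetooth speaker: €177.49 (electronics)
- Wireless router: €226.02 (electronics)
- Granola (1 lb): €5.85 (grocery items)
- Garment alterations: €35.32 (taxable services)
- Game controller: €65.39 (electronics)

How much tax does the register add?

€18.46

Jump rope €20.93: sporting goods → 7.25% → €1.52
Action figure €11.63: children's toys → 3.5% → €0.41
Orange juice (64 oz) €5.28: grocery items → 0% → €0.00
Bluetooth speaker €177.49: electronics → 3% → €5.32
Wireless router €226.02: electronics → 3% → €6.78
Granola (1 lb) €5.85: grocery items → 0% → €0.00
Garment alterations €35.32: taxable services → 7% → €2.47
Game controller €65.39: electronics → 3% → €1.96
Total tax = €1.52 + €0.41 + €5.32 + €6.78 + €2.47 + €1.96 = €18.46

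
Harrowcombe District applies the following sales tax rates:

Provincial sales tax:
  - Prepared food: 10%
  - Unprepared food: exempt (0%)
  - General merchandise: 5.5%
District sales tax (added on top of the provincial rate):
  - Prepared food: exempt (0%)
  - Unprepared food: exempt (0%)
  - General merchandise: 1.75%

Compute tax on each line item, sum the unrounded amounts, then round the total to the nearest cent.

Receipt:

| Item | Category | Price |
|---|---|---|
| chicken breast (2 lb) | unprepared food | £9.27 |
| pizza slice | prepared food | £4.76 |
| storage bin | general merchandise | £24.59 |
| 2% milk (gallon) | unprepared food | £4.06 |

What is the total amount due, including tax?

Chicken breast (2 lb) £9.27: unprepared food → 0% + 0% district = 0% → £0.00
Pizza slice £4.76: prepared food → 10% + 0% district = 10% → £0.476
Storage bin £24.59: general merchandise → 5.5% + 1.75% district = 7.25% → £1.782775
2% milk (gallon) £4.06: unprepared food → 0% + 0% district = 0% → £0.00
Subtotal = £42.68; unrounded tax = £2.258775 → £2.26; total due = £44.94

£44.94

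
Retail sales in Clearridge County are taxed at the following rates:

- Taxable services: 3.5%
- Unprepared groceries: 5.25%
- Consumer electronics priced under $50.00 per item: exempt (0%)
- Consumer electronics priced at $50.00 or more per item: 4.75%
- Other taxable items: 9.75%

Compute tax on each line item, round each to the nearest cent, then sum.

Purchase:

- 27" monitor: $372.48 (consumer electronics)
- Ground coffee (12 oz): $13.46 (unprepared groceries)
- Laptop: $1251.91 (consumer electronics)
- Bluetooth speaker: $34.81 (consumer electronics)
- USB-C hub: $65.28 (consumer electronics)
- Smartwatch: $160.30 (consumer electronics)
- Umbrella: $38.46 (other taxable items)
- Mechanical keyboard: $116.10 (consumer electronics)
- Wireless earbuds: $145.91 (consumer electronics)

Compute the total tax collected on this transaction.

27" monitor $372.48: consumer electronics, $50.00 or more → 4.75% → $17.69
Ground coffee (12 oz) $13.46: unprepared groceries → 5.25% → $0.71
Laptop $1251.91: consumer electronics, $50.00 or more → 4.75% → $59.47
Bluetooth speaker $34.81: consumer electronics, under $50.00 → 0% → $0.00
USB-C hub $65.28: consumer electronics, $50.00 or more → 4.75% → $3.10
Smartwatch $160.30: consumer electronics, $50.00 or more → 4.75% → $7.61
Umbrella $38.46: other taxable items → 9.75% → $3.75
Mechanical keyboard $116.10: consumer electronics, $50.00 or more → 4.75% → $5.51
Wireless earbuds $145.91: consumer electronics, $50.00 or more → 4.75% → $6.93
Total tax = $17.69 + $0.71 + $59.47 + $3.10 + $7.61 + $3.75 + $5.51 + $6.93 = $104.77

$104.77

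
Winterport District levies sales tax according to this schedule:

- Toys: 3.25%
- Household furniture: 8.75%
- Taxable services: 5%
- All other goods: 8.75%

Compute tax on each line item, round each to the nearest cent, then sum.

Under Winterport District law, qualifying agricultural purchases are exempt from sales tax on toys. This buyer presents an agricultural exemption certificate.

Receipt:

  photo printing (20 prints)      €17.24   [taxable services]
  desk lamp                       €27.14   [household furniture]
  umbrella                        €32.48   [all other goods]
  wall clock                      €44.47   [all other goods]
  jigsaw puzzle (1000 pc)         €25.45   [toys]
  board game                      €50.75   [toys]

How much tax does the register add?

€9.96

Photo printing (20 prints) €17.24: taxable services → 5% → €0.86
Desk lamp €27.14: household furniture → 8.75% → €2.37
Umbrella €32.48: all other goods → 8.75% → €2.84
Wall clock €44.47: all other goods → 8.75% → €3.89
Jigsaw puzzle (1000 pc) €25.45: toys, buyer-exempt → 0% → €0.00
Board game €50.75: toys, buyer-exempt → 0% → €0.00
Total tax = €0.86 + €2.37 + €2.84 + €3.89 = €9.96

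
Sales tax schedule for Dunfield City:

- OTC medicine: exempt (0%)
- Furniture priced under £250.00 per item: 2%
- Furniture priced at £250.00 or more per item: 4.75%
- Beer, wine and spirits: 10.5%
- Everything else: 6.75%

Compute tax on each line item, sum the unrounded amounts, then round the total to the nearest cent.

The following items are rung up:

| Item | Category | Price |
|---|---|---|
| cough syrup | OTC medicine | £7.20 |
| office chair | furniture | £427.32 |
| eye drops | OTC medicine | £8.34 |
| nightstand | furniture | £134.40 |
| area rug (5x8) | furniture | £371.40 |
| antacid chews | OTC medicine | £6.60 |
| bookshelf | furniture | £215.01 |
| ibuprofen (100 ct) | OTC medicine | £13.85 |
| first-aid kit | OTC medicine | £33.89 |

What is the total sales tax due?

Cough syrup £7.20: OTC medicine → 0% → £0.00
Office chair £427.32: furniture, £250.00 or more → 4.75% → £20.2977
Eye drops £8.34: OTC medicine → 0% → £0.00
Nightstand £134.40: furniture, under £250.00 → 2% → £2.688
Area rug (5x8) £371.40: furniture, £250.00 or more → 4.75% → £17.6415
Antacid chews £6.60: OTC medicine → 0% → £0.00
Bookshelf £215.01: furniture, under £250.00 → 2% → £4.3002
Ibuprofen (100 ct) £13.85: OTC medicine → 0% → £0.00
First-aid kit £33.89: OTC medicine → 0% → £0.00
Unrounded tax sum = £44.9274 → £44.93

£44.93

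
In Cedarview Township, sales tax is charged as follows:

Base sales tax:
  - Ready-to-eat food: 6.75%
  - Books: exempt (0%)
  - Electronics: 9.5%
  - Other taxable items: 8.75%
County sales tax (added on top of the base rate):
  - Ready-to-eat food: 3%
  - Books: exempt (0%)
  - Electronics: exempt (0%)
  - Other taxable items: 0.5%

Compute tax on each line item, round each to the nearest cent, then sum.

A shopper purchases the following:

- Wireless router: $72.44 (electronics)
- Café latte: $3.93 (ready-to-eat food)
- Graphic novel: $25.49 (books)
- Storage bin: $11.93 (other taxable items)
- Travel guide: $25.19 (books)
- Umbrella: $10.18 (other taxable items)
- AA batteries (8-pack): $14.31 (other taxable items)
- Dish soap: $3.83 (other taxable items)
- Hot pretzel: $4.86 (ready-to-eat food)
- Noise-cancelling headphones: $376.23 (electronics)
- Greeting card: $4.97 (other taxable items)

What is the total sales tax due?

Wireless router $72.44: electronics → 9.5% + 0% county = 9.5% → $6.88
Café latte $3.93: ready-to-eat food → 6.75% + 3% county = 9.75% → $0.38
Graphic novel $25.49: books → 0% + 0% county = 0% → $0.00
Storage bin $11.93: other taxable items → 8.75% + 0.5% county = 9.25% → $1.10
Travel guide $25.19: books → 0% + 0% county = 0% → $0.00
Umbrella $10.18: other taxable items → 8.75% + 0.5% county = 9.25% → $0.94
AA batteries (8-pack) $14.31: other taxable items → 8.75% + 0.5% county = 9.25% → $1.32
Dish soap $3.83: other taxable items → 8.75% + 0.5% county = 9.25% → $0.35
Hot pretzel $4.86: ready-to-eat food → 6.75% + 3% county = 9.75% → $0.47
Noise-cancelling headphones $376.23: electronics → 9.5% + 0% county = 9.5% → $35.74
Greeting card $4.97: other taxable items → 8.75% + 0.5% county = 9.25% → $0.46
Total tax = $6.88 + $0.38 + $1.10 + $0.94 + $1.32 + $0.35 + $0.47 + $35.74 + $0.46 = $47.64

$47.64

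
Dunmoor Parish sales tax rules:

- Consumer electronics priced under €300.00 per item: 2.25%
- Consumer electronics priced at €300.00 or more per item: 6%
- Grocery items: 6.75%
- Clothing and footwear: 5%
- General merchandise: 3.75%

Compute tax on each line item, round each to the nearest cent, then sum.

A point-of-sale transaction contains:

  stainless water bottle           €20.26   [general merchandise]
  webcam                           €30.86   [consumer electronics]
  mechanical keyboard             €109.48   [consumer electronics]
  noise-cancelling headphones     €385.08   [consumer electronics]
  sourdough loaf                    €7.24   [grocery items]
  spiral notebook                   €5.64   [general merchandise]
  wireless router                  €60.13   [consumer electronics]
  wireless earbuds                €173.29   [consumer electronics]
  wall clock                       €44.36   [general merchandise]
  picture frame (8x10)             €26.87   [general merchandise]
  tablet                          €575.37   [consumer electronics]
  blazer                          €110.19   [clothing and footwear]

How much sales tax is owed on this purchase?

Stainless water bottle €20.26: general merchandise → 3.75% → €0.76
Webcam €30.86: consumer electronics, under €300.00 → 2.25% → €0.69
Mechanical keyboard €109.48: consumer electronics, under €300.00 → 2.25% → €2.46
Noise-cancelling headphones €385.08: consumer electronics, €300.00 or more → 6% → €23.10
Sourdough loaf €7.24: grocery items → 6.75% → €0.49
Spiral notebook €5.64: general merchandise → 3.75% → €0.21
Wireless router €60.13: consumer electronics, under €300.00 → 2.25% → €1.35
Wireless earbuds €173.29: consumer electronics, under €300.00 → 2.25% → €3.90
Wall clock €44.36: general merchandise → 3.75% → €1.66
Picture frame (8x10) €26.87: general merchandise → 3.75% → €1.01
Tablet €575.37: consumer electronics, €300.00 or more → 6% → €34.52
Blazer €110.19: clothing and footwear → 5% → €5.51
Total tax = €0.76 + €0.69 + €2.46 + €23.10 + €0.49 + €0.21 + €1.35 + €3.90 + €1.66 + €1.01 + €34.52 + €5.51 = €75.66

€75.66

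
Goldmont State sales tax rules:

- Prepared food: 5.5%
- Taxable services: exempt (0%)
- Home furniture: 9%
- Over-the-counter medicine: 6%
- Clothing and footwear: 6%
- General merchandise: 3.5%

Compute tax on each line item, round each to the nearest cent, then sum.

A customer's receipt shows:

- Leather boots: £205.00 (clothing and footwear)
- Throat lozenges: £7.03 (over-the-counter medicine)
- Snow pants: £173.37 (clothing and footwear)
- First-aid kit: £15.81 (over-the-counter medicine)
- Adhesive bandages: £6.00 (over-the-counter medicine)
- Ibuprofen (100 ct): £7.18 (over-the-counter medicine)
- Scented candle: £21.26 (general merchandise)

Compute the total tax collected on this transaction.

Leather boots £205.00: clothing and footwear → 6% → £12.30
Throat lozenges £7.03: over-the-counter medicine → 6% → £0.42
Snow pants £173.37: clothing and footwear → 6% → £10.40
First-aid kit £15.81: over-the-counter medicine → 6% → £0.95
Adhesive bandages £6.00: over-the-counter medicine → 6% → £0.36
Ibuprofen (100 ct) £7.18: over-the-counter medicine → 6% → £0.43
Scented candle £21.26: general merchandise → 3.5% → £0.74
Total tax = £12.30 + £0.42 + £10.40 + £0.95 + £0.36 + £0.43 + £0.74 = £25.60

£25.60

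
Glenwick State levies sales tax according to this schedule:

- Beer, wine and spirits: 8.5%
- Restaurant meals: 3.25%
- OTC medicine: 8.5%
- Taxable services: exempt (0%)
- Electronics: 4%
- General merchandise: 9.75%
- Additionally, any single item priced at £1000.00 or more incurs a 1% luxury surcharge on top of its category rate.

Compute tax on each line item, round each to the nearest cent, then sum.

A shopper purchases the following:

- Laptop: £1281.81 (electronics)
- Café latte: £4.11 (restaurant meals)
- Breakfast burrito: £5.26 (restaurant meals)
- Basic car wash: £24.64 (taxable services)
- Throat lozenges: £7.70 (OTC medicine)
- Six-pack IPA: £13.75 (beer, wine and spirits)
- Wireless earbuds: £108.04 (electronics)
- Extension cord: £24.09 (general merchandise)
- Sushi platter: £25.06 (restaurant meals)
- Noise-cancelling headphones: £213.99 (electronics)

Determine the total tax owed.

Laptop £1281.81: electronics → 4% + 1% surcharge = 5% → £64.09
Café latte £4.11: restaurant meals → 3.25% → £0.13
Breakfast burrito £5.26: restaurant meals → 3.25% → £0.17
Basic car wash £24.64: taxable services → 0% → £0.00
Throat lozenges £7.70: OTC medicine → 8.5% → £0.65
Six-pack IPA £13.75: beer, wine and spirits → 8.5% → £1.17
Wireless earbuds £108.04: electronics → 4% → £4.32
Extension cord £24.09: general merchandise → 9.75% → £2.35
Sushi platter £25.06: restaurant meals → 3.25% → £0.81
Noise-cancelling headphones £213.99: electronics → 4% → £8.56
Total tax = £64.09 + £0.13 + £0.17 + £0.65 + £1.17 + £4.32 + £2.35 + £0.81 + £8.56 = £82.25

£82.25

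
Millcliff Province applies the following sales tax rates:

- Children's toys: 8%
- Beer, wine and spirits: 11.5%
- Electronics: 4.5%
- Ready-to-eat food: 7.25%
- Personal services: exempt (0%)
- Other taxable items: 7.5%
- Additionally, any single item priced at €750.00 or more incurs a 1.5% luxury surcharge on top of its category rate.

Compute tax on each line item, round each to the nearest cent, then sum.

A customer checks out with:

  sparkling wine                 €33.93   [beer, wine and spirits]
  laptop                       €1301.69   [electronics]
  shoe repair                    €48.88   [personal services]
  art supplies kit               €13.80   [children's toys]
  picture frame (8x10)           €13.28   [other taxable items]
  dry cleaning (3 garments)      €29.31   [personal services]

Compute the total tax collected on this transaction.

Sparkling wine €33.93: beer, wine and spirits → 11.5% → €3.90
Laptop €1301.69: electronics → 4.5% + 1.5% surcharge = 6% → €78.10
Shoe repair €48.88: personal services → 0% → €0.00
Art supplies kit €13.80: children's toys → 8% → €1.10
Picture frame (8x10) €13.28: other taxable items → 7.5% → €1.00
Dry cleaning (3 garments) €29.31: personal services → 0% → €0.00
Total tax = €3.90 + €78.10 + €1.10 + €1.00 = €84.10

€84.10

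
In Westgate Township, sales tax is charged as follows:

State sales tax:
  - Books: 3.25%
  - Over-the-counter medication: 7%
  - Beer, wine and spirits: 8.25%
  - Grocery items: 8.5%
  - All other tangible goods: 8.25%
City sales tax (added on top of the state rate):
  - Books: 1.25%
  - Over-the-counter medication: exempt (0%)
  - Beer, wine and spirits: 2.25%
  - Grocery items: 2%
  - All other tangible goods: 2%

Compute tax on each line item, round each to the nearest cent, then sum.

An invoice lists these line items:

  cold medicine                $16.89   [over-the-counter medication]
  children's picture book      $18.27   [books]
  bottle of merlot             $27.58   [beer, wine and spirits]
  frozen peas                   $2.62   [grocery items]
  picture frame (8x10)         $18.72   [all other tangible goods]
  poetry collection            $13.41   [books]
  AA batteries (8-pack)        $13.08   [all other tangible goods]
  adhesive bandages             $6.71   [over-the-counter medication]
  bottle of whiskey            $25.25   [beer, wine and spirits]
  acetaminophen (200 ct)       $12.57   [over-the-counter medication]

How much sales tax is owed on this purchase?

Cold medicine $16.89: over-the-counter medication → 7% + 0% city = 7% → $1.18
Children's picture book $18.27: books → 3.25% + 1.25% city = 4.5% → $0.82
Bottle of merlot $27.58: beer, wine and spirits → 8.25% + 2.25% city = 10.5% → $2.90
Frozen peas $2.62: grocery items → 8.5% + 2% city = 10.5% → $0.28
Picture frame (8x10) $18.72: all other tangible goods → 8.25% + 2% city = 10.25% → $1.92
Poetry collection $13.41: books → 3.25% + 1.25% city = 4.5% → $0.60
AA batteries (8-pack) $13.08: all other tangible goods → 8.25% + 2% city = 10.25% → $1.34
Adhesive bandages $6.71: over-the-counter medication → 7% + 0% city = 7% → $0.47
Bottle of whiskey $25.25: beer, wine and spirits → 8.25% + 2.25% city = 10.5% → $2.65
Acetaminophen (200 ct) $12.57: over-the-counter medication → 7% + 0% city = 7% → $0.88
Total tax = $1.18 + $0.82 + $2.90 + $0.28 + $1.92 + $0.60 + $1.34 + $0.47 + $2.65 + $0.88 = $13.04

$13.04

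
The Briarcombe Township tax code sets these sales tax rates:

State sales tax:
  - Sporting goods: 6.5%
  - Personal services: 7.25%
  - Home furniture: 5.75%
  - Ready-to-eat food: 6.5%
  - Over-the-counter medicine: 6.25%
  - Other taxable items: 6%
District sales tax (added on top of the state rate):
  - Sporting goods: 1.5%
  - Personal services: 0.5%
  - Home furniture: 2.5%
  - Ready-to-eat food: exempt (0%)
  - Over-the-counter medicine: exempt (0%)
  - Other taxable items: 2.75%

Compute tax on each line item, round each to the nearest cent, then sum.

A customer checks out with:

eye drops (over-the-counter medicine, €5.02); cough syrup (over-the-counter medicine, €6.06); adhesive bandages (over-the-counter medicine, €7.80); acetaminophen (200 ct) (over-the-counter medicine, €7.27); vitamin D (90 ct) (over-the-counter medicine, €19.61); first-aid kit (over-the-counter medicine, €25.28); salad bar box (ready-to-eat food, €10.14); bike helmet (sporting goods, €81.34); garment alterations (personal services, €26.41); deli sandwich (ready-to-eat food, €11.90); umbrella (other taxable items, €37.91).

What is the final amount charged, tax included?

€256.49

Eye drops €5.02: over-the-counter medicine → 6.25% + 0% district = 6.25% → €0.31
Cough syrup €6.06: over-the-counter medicine → 6.25% + 0% district = 6.25% → €0.38
Adhesive bandages €7.80: over-the-counter medicine → 6.25% + 0% district = 6.25% → €0.49
Acetaminophen (200 ct) €7.27: over-the-counter medicine → 6.25% + 0% district = 6.25% → €0.45
Vitamin D (90 ct) €19.61: over-the-counter medicine → 6.25% + 0% district = 6.25% → €1.23
First-aid kit €25.28: over-the-counter medicine → 6.25% + 0% district = 6.25% → €1.58
Salad bar box €10.14: ready-to-eat food → 6.5% + 0% district = 6.5% → €0.66
Bike helmet €81.34: sporting goods → 6.5% + 1.5% district = 8% → €6.51
Garment alterations €26.41: personal services → 7.25% + 0.5% district = 7.75% → €2.05
Deli sandwich €11.90: ready-to-eat food → 6.5% + 0% district = 6.5% → €0.77
Umbrella €37.91: other taxable items → 6% + 2.75% district = 8.75% → €3.32
Subtotal = €238.74; tax = €17.75; total due = €256.49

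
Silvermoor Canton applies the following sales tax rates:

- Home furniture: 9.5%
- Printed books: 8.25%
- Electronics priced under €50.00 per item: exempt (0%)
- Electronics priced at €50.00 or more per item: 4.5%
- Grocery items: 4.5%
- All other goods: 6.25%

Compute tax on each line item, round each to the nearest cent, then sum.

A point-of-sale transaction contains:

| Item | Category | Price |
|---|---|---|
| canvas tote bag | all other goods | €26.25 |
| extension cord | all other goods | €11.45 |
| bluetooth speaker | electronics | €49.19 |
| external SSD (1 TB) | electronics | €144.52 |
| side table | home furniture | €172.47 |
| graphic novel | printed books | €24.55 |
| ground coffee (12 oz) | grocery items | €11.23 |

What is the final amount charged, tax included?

€467.44

Canvas tote bag €26.25: all other goods → 6.25% → €1.64
Extension cord €11.45: all other goods → 6.25% → €0.72
Bluetooth speaker €49.19: electronics, under €50.00 → 0% → €0.00
External SSD (1 TB) €144.52: electronics, €50.00 or more → 4.5% → €6.50
Side table €172.47: home furniture → 9.5% → €16.38
Graphic novel €24.55: printed books → 8.25% → €2.03
Ground coffee (12 oz) €11.23: grocery items → 4.5% → €0.51
Subtotal = €439.66; tax = €27.78; total due = €467.44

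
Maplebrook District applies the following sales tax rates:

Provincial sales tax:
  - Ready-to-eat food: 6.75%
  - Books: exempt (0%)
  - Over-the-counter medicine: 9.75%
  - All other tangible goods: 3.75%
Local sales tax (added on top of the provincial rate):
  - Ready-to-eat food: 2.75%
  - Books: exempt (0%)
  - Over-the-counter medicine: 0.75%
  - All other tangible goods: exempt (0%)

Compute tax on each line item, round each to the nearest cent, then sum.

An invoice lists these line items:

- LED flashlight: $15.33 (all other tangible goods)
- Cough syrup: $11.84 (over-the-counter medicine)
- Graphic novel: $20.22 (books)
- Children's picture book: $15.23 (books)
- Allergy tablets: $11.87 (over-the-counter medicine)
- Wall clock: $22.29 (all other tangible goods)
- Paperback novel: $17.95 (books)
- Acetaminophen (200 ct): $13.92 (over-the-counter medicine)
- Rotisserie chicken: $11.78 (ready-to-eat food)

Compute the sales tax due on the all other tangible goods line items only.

LED flashlight $15.33: all other tangible goods → 3.75% + 0% local = 3.75% → $0.57
Wall clock $22.29: all other tangible goods → 3.75% + 0% local = 3.75% → $0.84
Tax on all other tangible goods = $0.57 + $0.84 = $1.41

$1.41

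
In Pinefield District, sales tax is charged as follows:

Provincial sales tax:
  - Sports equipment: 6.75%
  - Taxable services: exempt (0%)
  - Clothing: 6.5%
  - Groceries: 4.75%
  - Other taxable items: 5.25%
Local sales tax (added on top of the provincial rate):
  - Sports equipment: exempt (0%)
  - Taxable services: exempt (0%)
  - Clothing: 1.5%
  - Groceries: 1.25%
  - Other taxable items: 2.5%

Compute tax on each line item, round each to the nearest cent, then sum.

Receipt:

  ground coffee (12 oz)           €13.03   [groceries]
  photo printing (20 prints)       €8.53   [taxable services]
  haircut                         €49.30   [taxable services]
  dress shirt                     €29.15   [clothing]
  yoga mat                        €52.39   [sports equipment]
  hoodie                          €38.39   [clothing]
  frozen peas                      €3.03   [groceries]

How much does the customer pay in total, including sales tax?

Ground coffee (12 oz) €13.03: groceries → 4.75% + 1.25% local = 6% → €0.78
Photo printing (20 prints) €8.53: taxable services → 0% + 0% local = 0% → €0.00
Haircut €49.30: taxable services → 0% + 0% local = 0% → €0.00
Dress shirt €29.15: clothing → 6.5% + 1.5% local = 8% → €2.33
Yoga mat €52.39: sports equipment → 6.75% + 0% local = 6.75% → €3.54
Hoodie €38.39: clothing → 6.5% + 1.5% local = 8% → €3.07
Frozen peas €3.03: groceries → 4.75% + 1.25% local = 6% → €0.18
Subtotal = €193.82; tax = €9.90; total due = €203.72

€203.72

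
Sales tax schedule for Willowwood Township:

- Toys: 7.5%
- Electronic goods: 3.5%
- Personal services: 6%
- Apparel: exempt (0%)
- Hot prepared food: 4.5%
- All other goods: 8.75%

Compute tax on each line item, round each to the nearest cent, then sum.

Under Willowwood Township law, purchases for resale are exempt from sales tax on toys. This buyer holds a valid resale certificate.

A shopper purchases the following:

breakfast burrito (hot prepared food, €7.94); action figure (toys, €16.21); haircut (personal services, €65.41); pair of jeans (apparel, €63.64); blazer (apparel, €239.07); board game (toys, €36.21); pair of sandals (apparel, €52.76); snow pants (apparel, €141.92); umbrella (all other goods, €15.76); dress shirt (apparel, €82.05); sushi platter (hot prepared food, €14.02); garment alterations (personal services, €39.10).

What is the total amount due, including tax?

€782.73

Breakfast burrito €7.94: hot prepared food → 4.5% → €0.36
Action figure €16.21: toys, buyer-exempt → 0% → €0.00
Haircut €65.41: personal services → 6% → €3.92
Pair of jeans €63.64: apparel → 0% → €0.00
Blazer €239.07: apparel → 0% → €0.00
Board game €36.21: toys, buyer-exempt → 0% → €0.00
Pair of sandals €52.76: apparel → 0% → €0.00
Snow pants €141.92: apparel → 0% → €0.00
Umbrella €15.76: all other goods → 8.75% → €1.38
Dress shirt €82.05: apparel → 0% → €0.00
Sushi platter €14.02: hot prepared food → 4.5% → €0.63
Garment alterations €39.10: personal services → 6% → €2.35
Subtotal = €774.09; tax = €8.64; total due = €782.73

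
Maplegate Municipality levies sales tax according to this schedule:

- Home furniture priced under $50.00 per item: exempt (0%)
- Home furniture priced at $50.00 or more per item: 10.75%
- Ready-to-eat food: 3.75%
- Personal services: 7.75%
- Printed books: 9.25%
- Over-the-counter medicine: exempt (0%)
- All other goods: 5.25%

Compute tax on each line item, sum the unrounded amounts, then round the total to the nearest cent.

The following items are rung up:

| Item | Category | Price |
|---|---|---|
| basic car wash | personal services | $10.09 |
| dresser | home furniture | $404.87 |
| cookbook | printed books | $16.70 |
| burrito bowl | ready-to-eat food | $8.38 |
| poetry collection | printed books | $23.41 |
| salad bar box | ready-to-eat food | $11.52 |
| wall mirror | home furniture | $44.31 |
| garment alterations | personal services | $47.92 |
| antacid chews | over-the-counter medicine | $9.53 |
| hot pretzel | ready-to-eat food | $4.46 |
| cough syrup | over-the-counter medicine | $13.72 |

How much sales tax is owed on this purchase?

$52.64

Basic car wash $10.09: personal services → 7.75% → $0.781975
Dresser $404.87: home furniture, $50.00 or more → 10.75% → $43.523525
Cookbook $16.70: printed books → 9.25% → $1.54475
Burrito bowl $8.38: ready-to-eat food → 3.75% → $0.31425
Poetry collection $23.41: printed books → 9.25% → $2.165425
Salad bar box $11.52: ready-to-eat food → 3.75% → $0.432
Wall mirror $44.31: home furniture, under $50.00 → 0% → $0.00
Garment alterations $47.92: personal services → 7.75% → $3.7138
Antacid chews $9.53: over-the-counter medicine → 0% → $0.00
Hot pretzel $4.46: ready-to-eat food → 3.75% → $0.16725
Cough syrup $13.72: over-the-counter medicine → 0% → $0.00
Unrounded tax sum = $52.642975 → $52.64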